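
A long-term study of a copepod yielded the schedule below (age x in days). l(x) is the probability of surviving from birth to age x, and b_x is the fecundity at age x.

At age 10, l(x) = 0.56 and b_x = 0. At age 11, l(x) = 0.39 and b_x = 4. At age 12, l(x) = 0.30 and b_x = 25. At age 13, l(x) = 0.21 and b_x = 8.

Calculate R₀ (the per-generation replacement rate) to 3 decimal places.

10.740

R₀ = Σ l(x) b_x:
  age 10: 0.56 × 0 = 0.0000
  age 11: 0.39 × 4 = 1.5600
  age 12: 0.30 × 25 = 7.5000
  age 13: 0.21 × 8 = 1.6800
R₀ = 0.0000 + 1.5600 + 7.5000 + 1.6800 = 10.7400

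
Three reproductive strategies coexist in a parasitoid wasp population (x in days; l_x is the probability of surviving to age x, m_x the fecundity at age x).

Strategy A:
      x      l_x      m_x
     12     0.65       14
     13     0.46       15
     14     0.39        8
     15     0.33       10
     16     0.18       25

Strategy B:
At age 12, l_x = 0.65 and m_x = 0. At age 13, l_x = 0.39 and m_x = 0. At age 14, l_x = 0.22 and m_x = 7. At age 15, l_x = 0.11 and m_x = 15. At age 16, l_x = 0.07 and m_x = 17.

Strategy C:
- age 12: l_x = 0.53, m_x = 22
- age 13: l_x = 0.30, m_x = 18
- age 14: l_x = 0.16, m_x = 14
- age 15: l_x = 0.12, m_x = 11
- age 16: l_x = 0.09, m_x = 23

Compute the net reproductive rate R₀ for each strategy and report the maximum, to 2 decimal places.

Strategy A: R₀ = 0.65×14 + 0.46×15 + 0.39×8 + 0.33×10 + 0.18×25 = 26.9200
Strategy B: R₀ = 0.65×0 + 0.39×0 + 0.22×7 + 0.11×15 + 0.07×17 = 4.3800
Strategy C: R₀ = 0.53×22 + 0.30×18 + 0.16×14 + 0.12×11 + 0.09×23 = 22.6900
Highest R₀: strategy A with 26.9200.

26.92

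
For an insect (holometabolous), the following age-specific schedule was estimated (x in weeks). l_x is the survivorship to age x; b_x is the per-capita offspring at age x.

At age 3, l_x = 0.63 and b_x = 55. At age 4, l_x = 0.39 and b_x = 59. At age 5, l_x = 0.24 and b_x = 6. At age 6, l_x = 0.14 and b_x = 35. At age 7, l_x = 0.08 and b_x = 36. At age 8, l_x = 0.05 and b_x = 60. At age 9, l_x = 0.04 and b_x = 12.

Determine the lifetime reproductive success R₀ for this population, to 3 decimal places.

70.360

R₀ = Σ l_x b_x:
  age 3: 0.63 × 55 = 34.6500
  age 4: 0.39 × 59 = 23.0100
  age 5: 0.24 × 6 = 1.4400
  age 6: 0.14 × 35 = 4.9000
  age 7: 0.08 × 36 = 2.8800
  age 8: 0.05 × 60 = 3.0000
  age 9: 0.04 × 12 = 0.4800
R₀ = 34.6500 + 23.0100 + 1.4400 + 4.9000 + 2.8800 + 3.0000 + 0.4800 = 70.3600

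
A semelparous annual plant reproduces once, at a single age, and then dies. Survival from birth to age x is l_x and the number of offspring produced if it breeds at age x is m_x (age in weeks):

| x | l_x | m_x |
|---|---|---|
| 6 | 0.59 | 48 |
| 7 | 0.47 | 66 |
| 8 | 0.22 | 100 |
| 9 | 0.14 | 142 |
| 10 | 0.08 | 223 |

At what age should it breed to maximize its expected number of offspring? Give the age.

7

Expected offspring if breeding at age x = l_x × m_x:
  age 6: 0.59 × 48 = 28.320
  age 7: 0.47 × 66 = 31.020
  age 8: 0.22 × 100 = 22.000
  age 9: 0.14 × 142 = 19.880
  age 10: 0.08 × 223 = 17.840
Maximum at age 7 (31.020).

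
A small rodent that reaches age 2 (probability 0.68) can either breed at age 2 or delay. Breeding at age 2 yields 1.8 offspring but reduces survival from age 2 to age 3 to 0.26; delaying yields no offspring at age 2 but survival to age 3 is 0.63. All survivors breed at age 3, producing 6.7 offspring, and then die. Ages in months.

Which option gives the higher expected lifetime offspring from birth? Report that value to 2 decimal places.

breed at age 2: R₀ = 0.68 × (1.8 + 0.26 × 6.7) = 0.68 × 3.5420 = 2.4086
delay to age 3: R₀ = 0.68 × (0.63 × 6.7) = 0.68 × 4.2210 = 2.8703
Higher: delay to age 3 (2.8703).

2.87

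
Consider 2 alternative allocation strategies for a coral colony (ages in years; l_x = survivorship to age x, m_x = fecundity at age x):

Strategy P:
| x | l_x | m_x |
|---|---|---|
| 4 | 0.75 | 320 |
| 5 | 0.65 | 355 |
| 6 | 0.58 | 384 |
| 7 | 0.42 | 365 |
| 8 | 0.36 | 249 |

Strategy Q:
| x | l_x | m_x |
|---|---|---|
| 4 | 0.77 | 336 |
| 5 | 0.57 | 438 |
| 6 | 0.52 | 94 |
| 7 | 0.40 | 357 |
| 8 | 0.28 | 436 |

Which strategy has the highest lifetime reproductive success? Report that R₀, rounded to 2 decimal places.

Strategy P: R₀ = 0.75×320 + 0.65×355 + 0.58×384 + 0.42×365 + 0.36×249 = 936.4100
Strategy Q: R₀ = 0.77×336 + 0.57×438 + 0.52×94 + 0.40×357 + 0.28×436 = 822.1400
Highest R₀: strategy P with 936.4100.

936.41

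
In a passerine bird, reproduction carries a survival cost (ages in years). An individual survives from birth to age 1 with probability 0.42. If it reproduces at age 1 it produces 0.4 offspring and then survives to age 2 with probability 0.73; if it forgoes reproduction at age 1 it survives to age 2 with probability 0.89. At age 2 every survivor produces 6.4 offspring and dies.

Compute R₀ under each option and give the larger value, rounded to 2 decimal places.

breed at age 1: R₀ = 0.42 × (0.4 + 0.73 × 6.4) = 0.42 × 5.0720 = 2.1302
delay to age 2: R₀ = 0.42 × (0.89 × 6.4) = 0.42 × 5.6960 = 2.3923
Higher: delay to age 2 (2.3923).

2.39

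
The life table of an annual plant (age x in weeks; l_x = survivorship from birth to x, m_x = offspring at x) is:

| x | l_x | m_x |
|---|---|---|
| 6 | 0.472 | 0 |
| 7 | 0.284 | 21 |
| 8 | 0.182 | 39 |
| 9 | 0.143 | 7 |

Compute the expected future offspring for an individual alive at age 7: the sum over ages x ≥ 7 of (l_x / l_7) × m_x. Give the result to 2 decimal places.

49.52

l_7 = 0.284. Conditional survival from age 7 to x is l_x / l_7.
  x=7: (0.284/0.284) × 21 = 21.0000
  x=8: (0.182/0.284) × 39 = 24.9930
  x=9: (0.143/0.284) × 7 = 3.5246
Sum = 21.0000 + 24.9930 + 3.5246 = 49.5176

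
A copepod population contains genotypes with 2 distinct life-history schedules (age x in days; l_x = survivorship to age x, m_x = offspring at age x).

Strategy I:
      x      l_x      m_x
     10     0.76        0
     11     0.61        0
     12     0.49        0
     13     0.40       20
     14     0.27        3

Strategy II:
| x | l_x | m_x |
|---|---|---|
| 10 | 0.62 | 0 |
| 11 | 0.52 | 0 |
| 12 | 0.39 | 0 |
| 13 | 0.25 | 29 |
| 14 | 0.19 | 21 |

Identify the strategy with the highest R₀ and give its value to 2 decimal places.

Strategy I: R₀ = 0.76×0 + 0.61×0 + 0.49×0 + 0.40×20 + 0.27×3 = 8.8100
Strategy II: R₀ = 0.62×0 + 0.52×0 + 0.39×0 + 0.25×29 + 0.19×21 = 11.2400
Highest R₀: strategy II with 11.2400.

11.24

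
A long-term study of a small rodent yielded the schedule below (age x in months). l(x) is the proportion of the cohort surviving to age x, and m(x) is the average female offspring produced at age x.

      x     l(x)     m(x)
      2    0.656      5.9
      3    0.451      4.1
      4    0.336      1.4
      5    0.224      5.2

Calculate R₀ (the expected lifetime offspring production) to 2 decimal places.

7.35

R₀ = Σ l(x) m(x):
  age 2: 0.656 × 5.9 = 3.8704
  age 3: 0.451 × 4.1 = 1.8491
  age 4: 0.336 × 1.4 = 0.4704
  age 5: 0.224 × 5.2 = 1.1648
R₀ = 3.8704 + 1.8491 + 0.4704 + 1.1648 = 7.3547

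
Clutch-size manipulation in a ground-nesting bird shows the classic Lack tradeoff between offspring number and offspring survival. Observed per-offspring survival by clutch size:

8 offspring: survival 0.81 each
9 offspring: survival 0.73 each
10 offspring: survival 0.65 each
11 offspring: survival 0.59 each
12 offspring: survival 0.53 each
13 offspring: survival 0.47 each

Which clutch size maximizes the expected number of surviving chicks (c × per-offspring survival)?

9

Expected surviving chicks = c × s(c):
  c=8: 8 × 0.81 = 6.480
  c=9: 9 × 0.73 = 6.570
  c=10: 10 × 0.65 = 6.500
  c=11: 11 × 0.59 = 6.490
  c=12: 12 × 0.53 = 6.360
  c=13: 13 × 0.47 = 6.110
Maximum at c = 9 (6.570 surviving chicks).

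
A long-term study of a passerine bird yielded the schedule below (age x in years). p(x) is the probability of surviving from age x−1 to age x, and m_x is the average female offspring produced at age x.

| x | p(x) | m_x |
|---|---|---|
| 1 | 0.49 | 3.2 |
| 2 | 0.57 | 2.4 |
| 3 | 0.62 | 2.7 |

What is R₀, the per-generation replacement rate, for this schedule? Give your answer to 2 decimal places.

2.71

Survivorship from birth: l_x = p_1·p_2·…·p_x.
  l_1 = 0.49000
  l_2 = 0.27930
  l_3 = 0.17317
R₀ = Σ l_x m_x:
  age 1: 0.49000 × 3.2 = 1.5680
  age 2: 0.27930 × 2.4 = 0.6703
  age 3: 0.17317 × 2.7 = 0.4676
R₀ = 1.5680 + 0.6703 + 0.4676 = 2.7059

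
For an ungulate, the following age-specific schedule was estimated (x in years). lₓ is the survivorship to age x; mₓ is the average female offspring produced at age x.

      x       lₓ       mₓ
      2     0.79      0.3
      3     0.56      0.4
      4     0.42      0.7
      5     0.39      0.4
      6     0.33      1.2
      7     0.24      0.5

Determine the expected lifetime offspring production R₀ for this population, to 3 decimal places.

R₀ = Σ lₓ mₓ:
  age 2: 0.79 × 0.3 = 0.2370
  age 3: 0.56 × 0.4 = 0.2240
  age 4: 0.42 × 0.7 = 0.2940
  age 5: 0.39 × 0.4 = 0.1560
  age 6: 0.33 × 1.2 = 0.3960
  age 7: 0.24 × 0.5 = 0.1200
R₀ = 0.2370 + 0.2240 + 0.2940 + 0.1560 + 0.3960 + 0.1200 = 1.4270

1.427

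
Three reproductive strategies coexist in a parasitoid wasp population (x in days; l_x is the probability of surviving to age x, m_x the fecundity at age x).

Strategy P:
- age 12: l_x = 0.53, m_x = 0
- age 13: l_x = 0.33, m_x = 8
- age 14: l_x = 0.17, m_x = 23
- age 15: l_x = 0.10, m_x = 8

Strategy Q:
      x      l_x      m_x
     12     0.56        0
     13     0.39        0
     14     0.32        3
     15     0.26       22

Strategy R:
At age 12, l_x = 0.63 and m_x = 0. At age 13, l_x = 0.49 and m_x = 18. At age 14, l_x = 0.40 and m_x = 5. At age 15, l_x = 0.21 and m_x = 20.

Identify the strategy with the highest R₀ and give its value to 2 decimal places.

15.02

Strategy P: R₀ = 0.53×0 + 0.33×8 + 0.17×23 + 0.10×8 = 7.3500
Strategy Q: R₀ = 0.56×0 + 0.39×0 + 0.32×3 + 0.26×22 = 6.6800
Strategy R: R₀ = 0.63×0 + 0.49×18 + 0.40×5 + 0.21×20 = 15.0200
Highest R₀: strategy R with 15.0200.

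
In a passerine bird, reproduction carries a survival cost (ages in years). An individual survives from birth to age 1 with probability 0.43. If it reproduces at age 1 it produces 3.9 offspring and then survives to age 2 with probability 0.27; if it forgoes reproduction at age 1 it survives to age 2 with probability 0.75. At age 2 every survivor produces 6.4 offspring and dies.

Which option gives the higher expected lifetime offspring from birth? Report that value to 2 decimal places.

breed at age 1: R₀ = 0.43 × (3.9 + 0.27 × 6.4) = 0.43 × 5.6280 = 2.4200
delay to age 2: R₀ = 0.43 × (0.75 × 6.4) = 0.43 × 4.8000 = 2.0640
Higher: breed at age 1 (2.4200).

2.42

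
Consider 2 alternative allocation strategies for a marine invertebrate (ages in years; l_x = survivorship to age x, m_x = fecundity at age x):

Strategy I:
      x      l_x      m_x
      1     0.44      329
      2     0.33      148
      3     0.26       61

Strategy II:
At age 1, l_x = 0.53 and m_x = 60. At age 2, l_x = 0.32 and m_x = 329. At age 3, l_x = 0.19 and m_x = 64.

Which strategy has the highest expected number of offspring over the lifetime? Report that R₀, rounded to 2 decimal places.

Strategy I: R₀ = 0.44×329 + 0.33×148 + 0.26×61 = 209.4600
Strategy II: R₀ = 0.53×60 + 0.32×329 + 0.19×64 = 149.2400
Highest R₀: strategy I with 209.4600.

209.46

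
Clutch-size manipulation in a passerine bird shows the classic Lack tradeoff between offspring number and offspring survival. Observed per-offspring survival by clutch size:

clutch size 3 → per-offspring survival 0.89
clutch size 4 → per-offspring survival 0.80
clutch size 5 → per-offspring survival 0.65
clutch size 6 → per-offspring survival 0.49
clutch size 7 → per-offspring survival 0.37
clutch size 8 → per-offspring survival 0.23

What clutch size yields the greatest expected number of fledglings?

5

Expected fledglings = c × s(c):
  c=3: 3 × 0.89 = 2.670
  c=4: 4 × 0.80 = 3.200
  c=5: 5 × 0.65 = 3.250
  c=6: 6 × 0.49 = 2.940
  c=7: 7 × 0.37 = 2.590
  c=8: 8 × 0.23 = 1.840
Maximum at c = 5 (3.250 fledglings).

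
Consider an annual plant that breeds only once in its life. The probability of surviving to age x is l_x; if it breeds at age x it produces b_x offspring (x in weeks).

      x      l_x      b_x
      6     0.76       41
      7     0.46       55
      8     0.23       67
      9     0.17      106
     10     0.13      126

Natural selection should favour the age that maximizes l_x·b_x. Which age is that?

6

Expected offspring if breeding at age x = l_x × b_x:
  age 6: 0.76 × 41 = 31.160
  age 7: 0.46 × 55 = 25.300
  age 8: 0.23 × 67 = 15.410
  age 9: 0.17 × 106 = 18.020
  age 10: 0.13 × 126 = 16.380
Maximum at age 6 (31.160).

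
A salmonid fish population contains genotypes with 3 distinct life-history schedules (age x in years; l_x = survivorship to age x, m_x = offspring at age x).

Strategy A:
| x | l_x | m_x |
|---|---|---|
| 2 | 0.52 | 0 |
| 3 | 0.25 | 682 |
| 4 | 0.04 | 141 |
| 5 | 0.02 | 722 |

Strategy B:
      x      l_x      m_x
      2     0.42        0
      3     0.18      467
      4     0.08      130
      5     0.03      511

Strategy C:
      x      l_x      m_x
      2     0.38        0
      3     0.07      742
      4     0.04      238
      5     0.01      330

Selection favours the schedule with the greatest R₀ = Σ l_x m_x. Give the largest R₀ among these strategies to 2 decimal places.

Strategy A: R₀ = 0.52×0 + 0.25×682 + 0.04×141 + 0.02×722 = 190.5800
Strategy B: R₀ = 0.42×0 + 0.18×467 + 0.08×130 + 0.03×511 = 109.7900
Strategy C: R₀ = 0.38×0 + 0.07×742 + 0.04×238 + 0.01×330 = 64.7600
Highest R₀: strategy A with 190.5800.

190.58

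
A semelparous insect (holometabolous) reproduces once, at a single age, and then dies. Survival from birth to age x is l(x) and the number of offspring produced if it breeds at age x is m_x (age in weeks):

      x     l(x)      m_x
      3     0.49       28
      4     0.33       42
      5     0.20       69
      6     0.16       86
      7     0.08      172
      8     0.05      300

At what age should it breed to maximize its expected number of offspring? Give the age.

Expected offspring if breeding at age x = l(x) × m_x:
  age 3: 0.49 × 28 = 13.720
  age 4: 0.33 × 42 = 13.860
  age 5: 0.20 × 69 = 13.800
  age 6: 0.16 × 86 = 13.760
  age 7: 0.08 × 172 = 13.760
  age 8: 0.05 × 300 = 15.000
Maximum at age 8 (15.000).

8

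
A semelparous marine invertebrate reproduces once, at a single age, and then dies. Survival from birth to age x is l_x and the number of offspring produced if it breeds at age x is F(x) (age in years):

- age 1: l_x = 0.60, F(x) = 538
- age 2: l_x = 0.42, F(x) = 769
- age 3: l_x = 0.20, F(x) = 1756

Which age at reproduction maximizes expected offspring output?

Expected offspring if breeding at age x = l_x × F(x):
  age 1: 0.60 × 538 = 322.800
  age 2: 0.42 × 769 = 322.980
  age 3: 0.20 × 1756 = 351.200
Maximum at age 3 (351.200).

3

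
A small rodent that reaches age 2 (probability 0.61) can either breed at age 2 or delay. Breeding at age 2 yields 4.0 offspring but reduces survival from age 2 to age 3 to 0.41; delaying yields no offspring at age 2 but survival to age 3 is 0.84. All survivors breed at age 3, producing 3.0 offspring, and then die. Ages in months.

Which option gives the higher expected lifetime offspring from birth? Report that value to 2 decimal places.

breed at age 2: R₀ = 0.61 × (4.0 + 0.41 × 3.0) = 0.61 × 5.2300 = 3.1903
delay to age 3: R₀ = 0.61 × (0.84 × 3.0) = 0.61 × 2.5200 = 1.5372
Higher: breed at age 2 (3.1903).

3.19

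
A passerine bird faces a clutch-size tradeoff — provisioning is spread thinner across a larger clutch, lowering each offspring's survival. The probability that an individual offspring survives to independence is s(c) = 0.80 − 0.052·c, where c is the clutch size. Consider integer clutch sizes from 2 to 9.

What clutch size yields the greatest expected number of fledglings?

8

Expected fledglings = c × s(c):
  c=2: 2 × 0.696 = 1.392
  c=3: 3 × 0.644 = 1.932
  c=4: 4 × 0.592 = 2.368
  c=5: 5 × 0.540 = 2.700
  c=6: 6 × 0.488 = 2.928
  c=7: 7 × 0.436 = 3.052
  c=8: 8 × 0.384 = 3.072
  c=9: 9 × 0.332 = 2.988
Maximum at c = 8 (3.072 fledglings).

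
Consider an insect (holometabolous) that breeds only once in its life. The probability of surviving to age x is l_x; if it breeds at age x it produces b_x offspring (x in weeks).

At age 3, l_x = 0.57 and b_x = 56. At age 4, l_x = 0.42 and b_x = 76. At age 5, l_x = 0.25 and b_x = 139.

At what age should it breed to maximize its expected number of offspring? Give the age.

5

Expected offspring if breeding at age x = l_x × b_x:
  age 3: 0.57 × 56 = 31.920
  age 4: 0.42 × 76 = 31.920
  age 5: 0.25 × 139 = 34.750
Maximum at age 5 (34.750).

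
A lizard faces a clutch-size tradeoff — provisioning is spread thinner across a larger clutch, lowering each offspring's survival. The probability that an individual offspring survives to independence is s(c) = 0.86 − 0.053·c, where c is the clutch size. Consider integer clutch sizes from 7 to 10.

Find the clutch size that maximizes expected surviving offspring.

8

Expected surviving offspring = c × s(c):
  c=7: 7 × 0.489 = 3.423
  c=8: 8 × 0.436 = 3.488
  c=9: 9 × 0.383 = 3.447
  c=10: 10 × 0.330 = 3.300
Maximum at c = 8 (3.488 surviving offspring).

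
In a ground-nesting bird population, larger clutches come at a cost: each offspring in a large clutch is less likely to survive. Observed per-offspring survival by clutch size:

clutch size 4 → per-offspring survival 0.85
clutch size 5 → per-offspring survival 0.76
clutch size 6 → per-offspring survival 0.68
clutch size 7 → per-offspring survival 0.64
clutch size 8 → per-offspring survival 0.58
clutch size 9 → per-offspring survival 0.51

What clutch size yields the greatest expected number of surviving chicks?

Expected surviving chicks = c × s(c):
  c=4: 4 × 0.85 = 3.400
  c=5: 5 × 0.76 = 3.800
  c=6: 6 × 0.68 = 4.080
  c=7: 7 × 0.64 = 4.480
  c=8: 8 × 0.58 = 4.640
  c=9: 9 × 0.51 = 4.590
Maximum at c = 8 (4.640 surviving chicks).

8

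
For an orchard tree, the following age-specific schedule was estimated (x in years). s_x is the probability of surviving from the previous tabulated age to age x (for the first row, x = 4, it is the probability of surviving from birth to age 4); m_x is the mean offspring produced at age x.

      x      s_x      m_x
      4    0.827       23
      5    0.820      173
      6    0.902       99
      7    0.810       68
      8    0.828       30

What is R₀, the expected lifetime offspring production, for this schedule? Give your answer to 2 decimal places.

Survivorship from birth: l_x = s_4·s_5·…·s_x.
  l_4 = 0.82700
  l_5 = 0.67814
  l_6 = 0.61168
  l_7 = 0.49546
  l_8 = 0.41024
R₀ = Σ l_x m_x:
  age 4: 0.82700 × 23 = 19.0210
  age 5: 0.67814 × 173 = 117.3182
  age 6: 0.61168 × 99 = 60.5563
  age 7: 0.49546 × 68 = 33.6913
  age 8: 0.41024 × 30 = 12.3072
R₀ = 19.0210 + 117.3182 + 60.5563 + 33.6913 + 12.3072 = 242.8940

242.89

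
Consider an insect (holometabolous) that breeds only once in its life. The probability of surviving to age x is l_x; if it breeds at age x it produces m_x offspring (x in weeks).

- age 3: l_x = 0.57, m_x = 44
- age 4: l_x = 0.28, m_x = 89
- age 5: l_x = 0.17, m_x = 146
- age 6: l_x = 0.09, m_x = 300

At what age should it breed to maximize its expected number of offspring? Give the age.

Expected offspring if breeding at age x = l_x × m_x:
  age 3: 0.57 × 44 = 25.080
  age 4: 0.28 × 89 = 24.920
  age 5: 0.17 × 146 = 24.820
  age 6: 0.09 × 300 = 27.000
Maximum at age 6 (27.000).

6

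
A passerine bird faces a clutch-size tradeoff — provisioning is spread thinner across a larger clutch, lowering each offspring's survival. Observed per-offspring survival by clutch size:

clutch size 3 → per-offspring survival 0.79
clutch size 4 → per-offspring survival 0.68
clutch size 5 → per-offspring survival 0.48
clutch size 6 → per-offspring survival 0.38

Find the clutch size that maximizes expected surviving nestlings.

Expected surviving nestlings = c × s(c):
  c=3: 3 × 0.79 = 2.370
  c=4: 4 × 0.68 = 2.720
  c=5: 5 × 0.48 = 2.400
  c=6: 6 × 0.38 = 2.280
Maximum at c = 4 (2.720 surviving nestlings).

4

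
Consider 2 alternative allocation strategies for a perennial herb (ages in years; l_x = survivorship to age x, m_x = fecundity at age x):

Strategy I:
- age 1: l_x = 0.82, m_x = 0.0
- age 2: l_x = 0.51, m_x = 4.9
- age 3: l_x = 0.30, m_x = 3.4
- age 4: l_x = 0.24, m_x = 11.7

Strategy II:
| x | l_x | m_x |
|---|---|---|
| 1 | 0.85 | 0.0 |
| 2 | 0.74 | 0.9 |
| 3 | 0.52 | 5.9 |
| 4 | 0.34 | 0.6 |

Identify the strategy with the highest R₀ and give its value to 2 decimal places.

6.33

Strategy I: R₀ = 0.82×0.0 + 0.51×4.9 + 0.30×3.4 + 0.24×11.7 = 6.3270
Strategy II: R₀ = 0.85×0.0 + 0.74×0.9 + 0.52×5.9 + 0.34×0.6 = 3.9380
Highest R₀: strategy I with 6.3270.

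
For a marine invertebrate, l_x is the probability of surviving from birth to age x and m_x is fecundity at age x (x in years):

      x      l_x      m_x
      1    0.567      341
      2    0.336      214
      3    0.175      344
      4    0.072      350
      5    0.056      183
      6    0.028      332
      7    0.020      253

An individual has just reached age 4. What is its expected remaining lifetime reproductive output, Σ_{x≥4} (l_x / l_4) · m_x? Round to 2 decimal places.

691.72

l_4 = 0.072. Conditional survival from age 4 to x is l_x / l_4.
  x=4: (0.072/0.072) × 350 = 350.0000
  x=5: (0.056/0.072) × 183 = 142.3333
  x=6: (0.028/0.072) × 332 = 129.1111
  x=7: (0.020/0.072) × 253 = 70.2778
Sum = 350.0000 + 142.3333 + 129.1111 + 70.2778 = 691.7222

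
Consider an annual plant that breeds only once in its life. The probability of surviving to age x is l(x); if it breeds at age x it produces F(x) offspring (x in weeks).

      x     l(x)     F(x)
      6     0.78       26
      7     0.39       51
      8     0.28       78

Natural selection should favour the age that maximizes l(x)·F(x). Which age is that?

8

Expected offspring if breeding at age x = l(x) × F(x):
  age 6: 0.78 × 26 = 20.280
  age 7: 0.39 × 51 = 19.890
  age 8: 0.28 × 78 = 21.840
Maximum at age 8 (21.840).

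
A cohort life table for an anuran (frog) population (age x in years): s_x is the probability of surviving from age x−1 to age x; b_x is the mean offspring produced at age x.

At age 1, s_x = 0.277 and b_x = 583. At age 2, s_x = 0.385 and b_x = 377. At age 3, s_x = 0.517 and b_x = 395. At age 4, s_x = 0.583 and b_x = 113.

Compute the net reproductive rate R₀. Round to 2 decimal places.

Survivorship from birth: l_x = s_1·s_2·…·s_x.
  l_1 = 0.27700
  l_2 = 0.10665
  l_3 = 0.05514
  l_4 = 0.03214
R₀ = Σ l_x b_x:
  age 1: 0.27700 × 583 = 161.4910
  age 2: 0.10665 × 377 = 40.2070
  age 3: 0.05514 × 395 = 21.7803
  age 4: 0.03214 × 113 = 3.6318
R₀ = 161.4910 + 40.2070 + 21.7803 + 3.6318 = 227.1102

227.11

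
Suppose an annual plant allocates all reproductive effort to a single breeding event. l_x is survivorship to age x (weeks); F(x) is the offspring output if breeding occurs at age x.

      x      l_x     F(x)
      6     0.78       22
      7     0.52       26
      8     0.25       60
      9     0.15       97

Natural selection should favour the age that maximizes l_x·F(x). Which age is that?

Expected offspring if breeding at age x = l_x × F(x):
  age 6: 0.78 × 22 = 17.160
  age 7: 0.52 × 26 = 13.520
  age 8: 0.25 × 60 = 15.000
  age 9: 0.15 × 97 = 14.550
Maximum at age 6 (17.160).

6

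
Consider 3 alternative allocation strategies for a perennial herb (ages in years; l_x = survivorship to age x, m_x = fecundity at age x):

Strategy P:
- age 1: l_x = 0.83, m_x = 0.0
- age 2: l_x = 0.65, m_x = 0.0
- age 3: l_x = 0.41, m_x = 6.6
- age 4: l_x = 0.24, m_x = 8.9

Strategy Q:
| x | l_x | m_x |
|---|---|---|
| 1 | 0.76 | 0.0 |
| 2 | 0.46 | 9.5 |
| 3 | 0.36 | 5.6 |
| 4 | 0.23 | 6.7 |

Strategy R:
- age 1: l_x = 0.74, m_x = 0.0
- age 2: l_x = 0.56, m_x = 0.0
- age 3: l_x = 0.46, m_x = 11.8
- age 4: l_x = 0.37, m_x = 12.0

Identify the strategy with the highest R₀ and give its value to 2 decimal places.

Strategy P: R₀ = 0.83×0.0 + 0.65×0.0 + 0.41×6.6 + 0.24×8.9 = 4.8420
Strategy Q: R₀ = 0.76×0.0 + 0.46×9.5 + 0.36×5.6 + 0.23×6.7 = 7.9270
Strategy R: R₀ = 0.74×0.0 + 0.56×0.0 + 0.46×11.8 + 0.37×12.0 = 9.8680
Highest R₀: strategy R with 9.8680.

9.87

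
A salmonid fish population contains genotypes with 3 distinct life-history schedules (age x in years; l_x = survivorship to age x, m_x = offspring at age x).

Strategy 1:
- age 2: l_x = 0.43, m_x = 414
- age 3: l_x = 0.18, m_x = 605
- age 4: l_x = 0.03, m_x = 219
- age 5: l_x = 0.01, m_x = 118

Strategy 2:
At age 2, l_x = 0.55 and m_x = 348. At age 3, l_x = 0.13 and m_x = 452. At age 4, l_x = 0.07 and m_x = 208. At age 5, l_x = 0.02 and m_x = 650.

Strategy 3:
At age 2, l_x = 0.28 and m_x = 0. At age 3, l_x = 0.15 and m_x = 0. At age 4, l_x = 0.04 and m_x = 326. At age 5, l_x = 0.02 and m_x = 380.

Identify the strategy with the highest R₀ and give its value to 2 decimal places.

294.67

Strategy 1: R₀ = 0.43×414 + 0.18×605 + 0.03×219 + 0.01×118 = 294.6700
Strategy 2: R₀ = 0.55×348 + 0.13×452 + 0.07×208 + 0.02×650 = 277.7200
Strategy 3: R₀ = 0.28×0 + 0.15×0 + 0.04×326 + 0.02×380 = 20.6400
Highest R₀: strategy 1 with 294.6700.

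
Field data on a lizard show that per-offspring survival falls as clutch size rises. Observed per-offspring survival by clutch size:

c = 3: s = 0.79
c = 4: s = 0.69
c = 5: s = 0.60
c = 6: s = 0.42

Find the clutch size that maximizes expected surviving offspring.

Expected surviving offspring = c × s(c):
  c=3: 3 × 0.79 = 2.370
  c=4: 4 × 0.69 = 2.760
  c=5: 5 × 0.60 = 3.000
  c=6: 6 × 0.42 = 2.520
Maximum at c = 5 (3.000 surviving offspring).

5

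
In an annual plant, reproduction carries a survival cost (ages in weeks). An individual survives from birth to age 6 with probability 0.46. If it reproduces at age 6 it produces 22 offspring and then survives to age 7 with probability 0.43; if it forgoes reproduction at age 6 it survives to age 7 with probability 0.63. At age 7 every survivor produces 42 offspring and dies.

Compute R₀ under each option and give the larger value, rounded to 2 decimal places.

breed at age 6: R₀ = 0.46 × (22 + 0.43 × 42) = 0.46 × 40.0600 = 18.4276
delay to age 7: R₀ = 0.46 × (0.63 × 42) = 0.46 × 26.4600 = 12.1716
Higher: breed at age 6 (18.4276).

18.43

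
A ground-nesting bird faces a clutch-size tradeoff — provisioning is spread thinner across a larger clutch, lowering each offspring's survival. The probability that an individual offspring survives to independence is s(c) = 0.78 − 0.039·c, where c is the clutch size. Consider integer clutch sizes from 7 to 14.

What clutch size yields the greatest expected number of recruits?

10

Expected recruits = c × s(c):
  c=7: 7 × 0.507 = 3.549
  c=8: 8 × 0.468 = 3.744
  c=9: 9 × 0.429 = 3.861
  c=10: 10 × 0.390 = 3.900
  c=11: 11 × 0.351 = 3.861
  c=12: 12 × 0.312 = 3.744
  c=13: 13 × 0.273 = 3.549
  c=14: 14 × 0.234 = 3.276
Maximum at c = 10 (3.900 recruits).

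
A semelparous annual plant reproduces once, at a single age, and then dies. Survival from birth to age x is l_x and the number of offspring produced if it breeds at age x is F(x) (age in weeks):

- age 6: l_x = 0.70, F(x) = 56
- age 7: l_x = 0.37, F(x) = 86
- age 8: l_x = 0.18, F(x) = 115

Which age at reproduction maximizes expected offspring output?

6

Expected offspring if breeding at age x = l_x × F(x):
  age 6: 0.70 × 56 = 39.200
  age 7: 0.37 × 86 = 31.820
  age 8: 0.18 × 115 = 20.700
Maximum at age 6 (39.200).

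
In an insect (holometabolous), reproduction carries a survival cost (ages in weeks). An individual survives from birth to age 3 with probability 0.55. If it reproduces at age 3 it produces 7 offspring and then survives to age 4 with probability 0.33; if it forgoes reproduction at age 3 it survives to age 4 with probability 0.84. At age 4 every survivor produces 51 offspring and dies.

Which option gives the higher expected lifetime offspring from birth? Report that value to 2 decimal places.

23.56

breed at age 3: R₀ = 0.55 × (7 + 0.33 × 51) = 0.55 × 23.8300 = 13.1065
delay to age 4: R₀ = 0.55 × (0.84 × 51) = 0.55 × 42.8400 = 23.5620
Higher: delay to age 4 (23.5620).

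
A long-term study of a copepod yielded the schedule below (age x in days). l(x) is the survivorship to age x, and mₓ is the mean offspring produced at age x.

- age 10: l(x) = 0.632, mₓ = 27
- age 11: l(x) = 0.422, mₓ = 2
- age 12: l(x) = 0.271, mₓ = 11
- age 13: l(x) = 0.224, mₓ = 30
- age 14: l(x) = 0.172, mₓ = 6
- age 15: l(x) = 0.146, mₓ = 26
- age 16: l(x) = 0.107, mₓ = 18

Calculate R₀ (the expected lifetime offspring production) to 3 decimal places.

R₀ = Σ l(x) mₓ:
  age 10: 0.632 × 27 = 17.0640
  age 11: 0.422 × 2 = 0.8440
  age 12: 0.271 × 11 = 2.9810
  age 13: 0.224 × 30 = 6.7200
  age 14: 0.172 × 6 = 1.0320
  age 15: 0.146 × 26 = 3.7960
  age 16: 0.107 × 18 = 1.9260
R₀ = 17.0640 + 0.8440 + 2.9810 + 6.7200 + 1.0320 + 3.7960 + 1.9260 = 34.3630

34.363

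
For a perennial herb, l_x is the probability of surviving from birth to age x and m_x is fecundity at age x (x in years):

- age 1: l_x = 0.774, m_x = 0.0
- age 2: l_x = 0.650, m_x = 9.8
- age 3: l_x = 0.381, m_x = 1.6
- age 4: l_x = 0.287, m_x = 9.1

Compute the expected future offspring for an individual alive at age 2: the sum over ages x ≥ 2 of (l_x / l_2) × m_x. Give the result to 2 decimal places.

14.76

l_2 = 0.650. Conditional survival from age 2 to x is l_x / l_2.
  x=2: (0.650/0.650) × 9.8 = 9.8000
  x=3: (0.381/0.650) × 1.6 = 0.9378
  x=4: (0.287/0.650) × 9.1 = 4.0180
Sum = 9.8000 + 0.9378 + 4.0180 = 14.7558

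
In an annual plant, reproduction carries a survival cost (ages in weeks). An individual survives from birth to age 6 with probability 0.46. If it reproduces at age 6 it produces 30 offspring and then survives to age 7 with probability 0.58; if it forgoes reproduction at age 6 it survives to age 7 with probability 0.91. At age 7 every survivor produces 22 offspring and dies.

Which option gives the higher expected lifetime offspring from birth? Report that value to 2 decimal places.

19.67

breed at age 6: R₀ = 0.46 × (30 + 0.58 × 22) = 0.46 × 42.7600 = 19.6696
delay to age 7: R₀ = 0.46 × (0.91 × 22) = 0.46 × 20.0200 = 9.2092
Higher: breed at age 6 (19.6696).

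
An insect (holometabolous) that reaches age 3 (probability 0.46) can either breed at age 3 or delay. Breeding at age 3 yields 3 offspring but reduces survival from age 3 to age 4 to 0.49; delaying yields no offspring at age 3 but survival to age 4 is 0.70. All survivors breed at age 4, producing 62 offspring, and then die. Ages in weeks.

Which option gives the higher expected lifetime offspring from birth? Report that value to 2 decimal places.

breed at age 3: R₀ = 0.46 × (3 + 0.49 × 62) = 0.46 × 33.3800 = 15.3548
delay to age 4: R₀ = 0.46 × (0.70 × 62) = 0.46 × 43.4000 = 19.9640
Higher: delay to age 4 (19.9640).

19.96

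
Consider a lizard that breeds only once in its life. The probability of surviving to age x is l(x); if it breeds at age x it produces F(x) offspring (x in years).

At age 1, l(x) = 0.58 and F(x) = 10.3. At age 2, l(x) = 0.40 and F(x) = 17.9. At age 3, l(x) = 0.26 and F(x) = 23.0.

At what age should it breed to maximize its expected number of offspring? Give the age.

2

Expected offspring if breeding at age x = l(x) × F(x):
  age 1: 0.58 × 10.3 = 5.974
  age 2: 0.40 × 17.9 = 7.160
  age 3: 0.26 × 23.0 = 5.980
Maximum at age 2 (7.160).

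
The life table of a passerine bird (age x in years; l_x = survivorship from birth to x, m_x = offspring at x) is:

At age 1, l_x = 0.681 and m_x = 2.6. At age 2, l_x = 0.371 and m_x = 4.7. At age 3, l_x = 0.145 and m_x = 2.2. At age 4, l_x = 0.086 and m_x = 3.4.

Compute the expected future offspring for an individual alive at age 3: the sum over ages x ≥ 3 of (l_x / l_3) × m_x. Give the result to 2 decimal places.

l_3 = 0.145. Conditional survival from age 3 to x is l_x / l_3.
  x=3: (0.145/0.145) × 2.2 = 2.2000
  x=4: (0.086/0.145) × 3.4 = 2.0166
Sum = 2.2000 + 2.0166 = 4.2166

4.22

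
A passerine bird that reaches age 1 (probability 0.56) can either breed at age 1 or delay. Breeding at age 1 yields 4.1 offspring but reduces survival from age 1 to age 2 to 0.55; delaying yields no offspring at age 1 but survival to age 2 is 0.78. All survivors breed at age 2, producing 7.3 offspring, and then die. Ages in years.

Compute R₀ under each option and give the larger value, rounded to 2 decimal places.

4.54

breed at age 1: R₀ = 0.56 × (4.1 + 0.55 × 7.3) = 0.56 × 8.1150 = 4.5444
delay to age 2: R₀ = 0.56 × (0.78 × 7.3) = 0.56 × 5.6940 = 3.1886
Higher: breed at age 1 (4.5444).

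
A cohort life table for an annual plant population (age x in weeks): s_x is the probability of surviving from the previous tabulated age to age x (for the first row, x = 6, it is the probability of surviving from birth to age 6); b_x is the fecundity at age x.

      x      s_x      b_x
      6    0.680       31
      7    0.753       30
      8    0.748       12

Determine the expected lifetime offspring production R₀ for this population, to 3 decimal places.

41.037

Survivorship from birth: l_x = s_6·s_7·…·s_x.
  l_6 = 0.68000
  l_7 = 0.51204
  l_8 = 0.38301
R₀ = Σ l_x b_x:
  age 6: 0.68000 × 31 = 21.0800
  age 7: 0.51204 × 30 = 15.3612
  age 8: 0.38301 × 12 = 4.5961
R₀ = 21.0800 + 15.3612 + 4.5961 = 41.0373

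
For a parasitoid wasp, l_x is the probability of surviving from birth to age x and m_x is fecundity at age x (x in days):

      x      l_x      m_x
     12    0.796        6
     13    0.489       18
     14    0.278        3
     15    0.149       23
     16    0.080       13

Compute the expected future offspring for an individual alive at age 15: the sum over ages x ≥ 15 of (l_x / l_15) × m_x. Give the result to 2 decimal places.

l_15 = 0.149. Conditional survival from age 15 to x is l_x / l_15.
  x=15: (0.149/0.149) × 23 = 23.0000
  x=16: (0.080/0.149) × 13 = 6.9799
Sum = 23.0000 + 6.9799 = 29.9799

29.98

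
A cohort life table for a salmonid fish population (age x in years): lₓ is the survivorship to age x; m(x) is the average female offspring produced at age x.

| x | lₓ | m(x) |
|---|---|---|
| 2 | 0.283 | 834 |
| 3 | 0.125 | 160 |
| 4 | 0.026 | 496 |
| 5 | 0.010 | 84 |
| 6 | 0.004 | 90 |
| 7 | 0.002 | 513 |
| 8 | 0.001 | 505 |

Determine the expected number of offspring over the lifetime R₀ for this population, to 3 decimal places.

R₀ = Σ lₓ m(x):
  age 2: 0.283 × 834 = 236.0220
  age 3: 0.125 × 160 = 20.0000
  age 4: 0.026 × 496 = 12.8960
  age 5: 0.010 × 84 = 0.8400
  age 6: 0.004 × 90 = 0.3600
  age 7: 0.002 × 513 = 1.0260
  age 8: 0.001 × 505 = 0.5050
R₀ = 236.0220 + 20.0000 + 12.8960 + 0.8400 + 0.3600 + 1.0260 + 0.5050 = 271.6490

271.649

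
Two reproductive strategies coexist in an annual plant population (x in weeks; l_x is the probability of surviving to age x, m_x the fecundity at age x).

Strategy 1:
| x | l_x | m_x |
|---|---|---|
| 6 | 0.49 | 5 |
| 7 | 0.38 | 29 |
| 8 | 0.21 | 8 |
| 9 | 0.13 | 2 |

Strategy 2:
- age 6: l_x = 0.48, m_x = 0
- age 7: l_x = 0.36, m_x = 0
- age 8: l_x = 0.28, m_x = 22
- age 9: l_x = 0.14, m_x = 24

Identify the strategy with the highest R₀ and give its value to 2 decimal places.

15.41

Strategy 1: R₀ = 0.49×5 + 0.38×29 + 0.21×8 + 0.13×2 = 15.4100
Strategy 2: R₀ = 0.48×0 + 0.36×0 + 0.28×22 + 0.14×24 = 9.5200
Highest R₀: strategy 1 with 15.4100.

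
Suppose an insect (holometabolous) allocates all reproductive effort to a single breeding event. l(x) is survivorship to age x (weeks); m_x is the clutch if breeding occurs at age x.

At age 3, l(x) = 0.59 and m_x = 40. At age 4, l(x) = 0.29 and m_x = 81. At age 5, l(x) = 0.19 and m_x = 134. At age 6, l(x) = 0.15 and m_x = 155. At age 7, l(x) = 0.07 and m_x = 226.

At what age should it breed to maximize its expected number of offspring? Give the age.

Expected offspring if breeding at age x = l(x) × m_x:
  age 3: 0.59 × 40 = 23.600
  age 4: 0.29 × 81 = 23.490
  age 5: 0.19 × 134 = 25.460
  age 6: 0.15 × 155 = 23.250
  age 7: 0.07 × 226 = 15.820
Maximum at age 5 (25.460).

5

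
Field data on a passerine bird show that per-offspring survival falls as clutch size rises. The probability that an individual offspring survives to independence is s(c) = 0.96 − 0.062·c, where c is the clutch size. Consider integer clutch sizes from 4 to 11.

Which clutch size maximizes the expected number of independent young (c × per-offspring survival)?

8

Expected independent young = c × s(c):
  c=4: 4 × 0.712 = 2.848
  c=5: 5 × 0.650 = 3.250
  c=6: 6 × 0.588 = 3.528
  c=7: 7 × 0.526 = 3.682
  c=8: 8 × 0.464 = 3.712
  c=9: 9 × 0.402 = 3.618
  c=10: 10 × 0.340 = 3.400
  c=11: 11 × 0.278 = 3.058
Maximum at c = 8 (3.712 independent young).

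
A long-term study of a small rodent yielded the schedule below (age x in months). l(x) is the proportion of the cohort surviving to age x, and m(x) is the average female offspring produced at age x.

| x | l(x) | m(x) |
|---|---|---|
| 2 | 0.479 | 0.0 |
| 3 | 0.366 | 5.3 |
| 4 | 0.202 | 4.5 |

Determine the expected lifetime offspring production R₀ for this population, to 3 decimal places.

R₀ = Σ l(x) m(x):
  age 2: 0.479 × 0.0 = 0.0000
  age 3: 0.366 × 5.3 = 1.9398
  age 4: 0.202 × 4.5 = 0.9090
R₀ = 0.0000 + 1.9398 + 0.9090 = 2.8488

2.849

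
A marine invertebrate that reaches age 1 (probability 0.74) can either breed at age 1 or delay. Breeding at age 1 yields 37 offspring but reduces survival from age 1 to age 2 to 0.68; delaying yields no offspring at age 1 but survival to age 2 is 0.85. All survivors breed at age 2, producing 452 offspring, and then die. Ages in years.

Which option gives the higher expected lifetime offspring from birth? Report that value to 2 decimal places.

breed at age 1: R₀ = 0.74 × (37 + 0.68 × 452) = 0.74 × 344.3600 = 254.8264
delay to age 2: R₀ = 0.74 × (0.85 × 452) = 0.74 × 384.2000 = 284.3080
Higher: delay to age 2 (284.3080).

284.31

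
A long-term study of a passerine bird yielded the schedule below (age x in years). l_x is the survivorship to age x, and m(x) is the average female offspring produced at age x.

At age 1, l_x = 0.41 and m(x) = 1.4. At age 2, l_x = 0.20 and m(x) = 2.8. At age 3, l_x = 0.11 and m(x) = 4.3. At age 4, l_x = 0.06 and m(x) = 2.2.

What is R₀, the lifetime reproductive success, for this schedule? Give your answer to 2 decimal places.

1.74

R₀ = Σ l_x m(x):
  age 1: 0.41 × 1.4 = 0.5740
  age 2: 0.20 × 2.8 = 0.5600
  age 3: 0.11 × 4.3 = 0.4730
  age 4: 0.06 × 2.2 = 0.1320
R₀ = 0.5740 + 0.5600 + 0.4730 + 0.1320 = 1.7390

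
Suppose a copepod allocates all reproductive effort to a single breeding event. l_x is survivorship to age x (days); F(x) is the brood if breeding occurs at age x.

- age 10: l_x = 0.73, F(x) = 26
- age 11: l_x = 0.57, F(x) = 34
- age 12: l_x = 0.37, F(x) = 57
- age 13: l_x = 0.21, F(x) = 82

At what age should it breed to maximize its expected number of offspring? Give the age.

Expected offspring if breeding at age x = l_x × F(x):
  age 10: 0.73 × 26 = 18.980
  age 11: 0.57 × 34 = 19.380
  age 12: 0.37 × 57 = 21.090
  age 13: 0.21 × 82 = 17.220
Maximum at age 12 (21.090).

12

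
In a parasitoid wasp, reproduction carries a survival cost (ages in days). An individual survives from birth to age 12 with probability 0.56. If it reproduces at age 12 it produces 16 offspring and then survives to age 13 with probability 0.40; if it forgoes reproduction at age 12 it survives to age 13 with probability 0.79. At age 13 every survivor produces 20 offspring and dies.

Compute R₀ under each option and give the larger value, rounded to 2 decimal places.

breed at age 12: R₀ = 0.56 × (16 + 0.40 × 20) = 0.56 × 24.0000 = 13.4400
delay to age 13: R₀ = 0.56 × (0.79 × 20) = 0.56 × 15.8000 = 8.8480
Higher: breed at age 12 (13.4400).

13.44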